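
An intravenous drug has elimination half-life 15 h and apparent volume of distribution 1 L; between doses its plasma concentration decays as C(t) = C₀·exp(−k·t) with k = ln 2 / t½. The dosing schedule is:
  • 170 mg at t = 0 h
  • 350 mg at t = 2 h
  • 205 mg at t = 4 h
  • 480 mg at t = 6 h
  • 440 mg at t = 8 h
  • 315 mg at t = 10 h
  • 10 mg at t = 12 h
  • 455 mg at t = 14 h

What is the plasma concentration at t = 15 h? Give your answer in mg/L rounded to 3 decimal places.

k = ln 2 / 15 = 0.04621 per h
Dose 1 (170 mg at t=0 h): 170·exp(−0.04621·15) = 85.000 mg/L
Dose 2 (350 mg at t=2 h): 350·exp(−0.04621·13) = 191.944 mg/L
Dose 3 (205 mg at t=4 h): 205·exp(−0.04621·11) = 123.310 mg/L
Dose 4 (480 mg at t=6 h): 480·exp(−0.04621·9) = 316.682 mg/L
Dose 5 (440 mg at t=8 h): 440·exp(−0.04621·7) = 318.399 mg/L
Dose 6 (315 mg at t=10 h): 315·exp(−0.04621·5) = 250.016 mg/L
Dose 7 (10 mg at t=12 h): 10·exp(−0.04621·3) = 8.706 mg/L
Dose 8 (455 mg at t=14 h): 455·exp(−0.04621·1) = 434.453 mg/L
C(15) = 85.000 + 191.944 + 123.310 + 316.682 + 318.399 + 250.016 + 8.706 + 434.453 = 1728.510 mg/L

1728.510 mg/L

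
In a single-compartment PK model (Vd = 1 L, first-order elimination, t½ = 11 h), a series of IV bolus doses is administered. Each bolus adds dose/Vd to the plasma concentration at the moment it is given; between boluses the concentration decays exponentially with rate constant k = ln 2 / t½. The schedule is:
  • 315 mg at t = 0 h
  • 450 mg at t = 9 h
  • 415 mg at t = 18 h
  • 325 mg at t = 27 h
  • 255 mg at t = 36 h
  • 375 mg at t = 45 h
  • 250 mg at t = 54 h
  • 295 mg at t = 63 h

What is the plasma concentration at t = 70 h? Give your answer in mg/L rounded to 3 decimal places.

k = ln 2 / 11 = 0.06301 per h
Dose 1 (315 mg at t=0 h): 315·exp(−0.06301·70) = 3.825 mg/L
Dose 2 (450 mg at t=9 h): 450·exp(−0.06301·61) = 9.635 mg/L
Dose 3 (415 mg at t=18 h): 415·exp(−0.06301·52) = 15.667 mg/L
Dose 4 (325 mg at t=27 h): 325·exp(−0.06301·43) = 21.634 mg/L
Dose 5 (255 mg at t=36 h): 255·exp(−0.06301·34) = 29.928 mg/L
Dose 6 (375 mg at t=45 h): 375·exp(−0.06301·25) = 77.602 mg/L
Dose 7 (250 mg at t=54 h): 250·exp(−0.06301·16) = 91.218 mg/L
Dose 8 (295 mg at t=63 h): 295·exp(−0.06301·7) = 189.783 mg/L
C(70) = 3.825 + 9.635 + 15.667 + 21.634 + 29.928 + 77.602 + 91.218 + 189.783 = 439.293 mg/L

439.293 mg/L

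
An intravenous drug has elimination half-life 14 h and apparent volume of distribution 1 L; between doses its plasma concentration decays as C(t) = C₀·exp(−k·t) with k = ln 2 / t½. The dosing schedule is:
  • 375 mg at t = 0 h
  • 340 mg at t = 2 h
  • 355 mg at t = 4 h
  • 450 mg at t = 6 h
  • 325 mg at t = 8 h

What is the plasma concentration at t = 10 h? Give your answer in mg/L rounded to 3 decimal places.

1384.643 mg/L

k = ln 2 / 14 = 0.04951 per h
Dose 1 (375 mg at t=0 h): 375·exp(−0.04951·10) = 228.565 mg/L
Dose 2 (340 mg at t=2 h): 340·exp(−0.04951·8) = 228.803 mg/L
Dose 3 (355 mg at t=4 h): 355·exp(−0.04951·6) = 263.764 mg/L
Dose 4 (450 mg at t=6 h): 450·exp(−0.04951·4) = 369.151 mg/L
Dose 5 (325 mg at t=8 h): 325·exp(−0.04951·2) = 294.360 mg/L
C(10) = 228.565 + 228.803 + 263.764 + 369.151 + 294.360 = 1384.643 mg/L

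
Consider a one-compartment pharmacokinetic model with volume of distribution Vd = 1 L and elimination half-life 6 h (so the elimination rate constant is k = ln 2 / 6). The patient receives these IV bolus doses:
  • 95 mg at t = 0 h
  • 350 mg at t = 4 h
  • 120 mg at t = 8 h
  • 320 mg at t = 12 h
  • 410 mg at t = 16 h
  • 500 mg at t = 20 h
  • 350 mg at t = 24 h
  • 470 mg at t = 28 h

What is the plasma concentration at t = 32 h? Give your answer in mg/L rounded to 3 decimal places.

k = ln 2 / 6 = 0.11552 per h
Dose 1 (95 mg at t=0 h): 95·exp(−0.11552·32) = 2.356 mg/L
Dose 2 (350 mg at t=4 h): 350·exp(−0.11552·28) = 13.780 mg/L
Dose 3 (120 mg at t=8 h): 120·exp(−0.11552·24) = 7.500 mg/L
Dose 4 (320 mg at t=12 h): 320·exp(−0.11552·20) = 31.748 mg/L
Dose 5 (410 mg at t=16 h): 410·exp(−0.11552·16) = 64.571 mg/L
Dose 6 (500 mg at t=20 h): 500·exp(−0.11552·12) = 125.000 mg/L
Dose 7 (350 mg at t=24 h): 350·exp(−0.11552·8) = 138.898 mg/L
Dose 8 (470 mg at t=28 h): 470·exp(−0.11552·4) = 296.081 mg/L
C(32) = 2.356 + 13.780 + 7.500 + 31.748 + 64.571 + 125.000 + 138.898 + 296.081 = 679.935 mg/L

679.935 mg/L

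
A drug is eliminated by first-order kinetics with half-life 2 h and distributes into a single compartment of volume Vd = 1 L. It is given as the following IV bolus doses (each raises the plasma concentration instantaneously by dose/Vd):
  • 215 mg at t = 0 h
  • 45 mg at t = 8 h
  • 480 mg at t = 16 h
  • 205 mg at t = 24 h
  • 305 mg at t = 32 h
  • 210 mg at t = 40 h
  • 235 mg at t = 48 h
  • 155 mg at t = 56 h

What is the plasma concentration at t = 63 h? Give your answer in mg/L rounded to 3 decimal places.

15.078 mg/L

k = ln 2 / 2 = 0.34657 per h
Dose 1 (215 mg at t=0 h): 215·exp(−0.34657·63) = 0.000 mg/L
Dose 2 (45 mg at t=8 h): 45·exp(−0.34657·55) = 0.000 mg/L
Dose 3 (480 mg at t=16 h): 480·exp(−0.34657·47) = 0.000 mg/L
Dose 4 (205 mg at t=24 h): 205·exp(−0.34657·39) = 0.000 mg/L
Dose 5 (305 mg at t=32 h): 305·exp(−0.34657·31) = 0.007 mg/L
Dose 6 (210 mg at t=40 h): 210·exp(−0.34657·23) = 0.073 mg/L
Dose 7 (235 mg at t=48 h): 235·exp(−0.34657·15) = 1.298 mg/L
Dose 8 (155 mg at t=56 h): 155·exp(−0.34657·7) = 13.700 mg/L
C(63) = 0.000 + 0.000 + 0.000 + 0.000 + 0.007 + 0.073 + 1.298 + 13.700 = 15.078 mg/L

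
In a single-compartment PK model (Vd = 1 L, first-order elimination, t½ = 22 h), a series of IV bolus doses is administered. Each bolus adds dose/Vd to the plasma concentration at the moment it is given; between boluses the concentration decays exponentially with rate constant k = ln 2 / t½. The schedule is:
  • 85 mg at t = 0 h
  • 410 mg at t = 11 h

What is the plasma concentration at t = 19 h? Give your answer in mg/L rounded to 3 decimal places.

k = ln 2 / 22 = 0.03151 per h
Dose 1 (85 mg at t=0 h): 85·exp(−0.03151·19) = 46.713 mg/L
Dose 2 (410 mg at t=11 h): 410·exp(−0.03151·8) = 318.653 mg/L
C(19) = 46.713 + 318.653 = 365.366 mg/L

365.366 mg/L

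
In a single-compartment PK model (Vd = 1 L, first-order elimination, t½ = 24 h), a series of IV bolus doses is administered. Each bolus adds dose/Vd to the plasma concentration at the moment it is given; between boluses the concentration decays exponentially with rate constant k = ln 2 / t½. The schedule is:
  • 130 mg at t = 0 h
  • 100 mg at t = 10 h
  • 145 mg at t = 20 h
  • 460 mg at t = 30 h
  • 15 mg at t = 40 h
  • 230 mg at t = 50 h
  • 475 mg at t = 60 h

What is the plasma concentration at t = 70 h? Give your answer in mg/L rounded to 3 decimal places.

705.238 mg/L

k = ln 2 / 24 = 0.02888 per h
Dose 1 (130 mg at t=0 h): 130·exp(−0.02888·70) = 17.216 mg/L
Dose 2 (100 mg at t=10 h): 100·exp(−0.02888·60) = 17.678 mg/L
Dose 3 (145 mg at t=20 h): 145·exp(−0.02888·50) = 34.215 mg/L
Dose 4 (460 mg at t=30 h): 460·exp(−0.02888·40) = 144.891 mg/L
Dose 5 (15 mg at t=40 h): 15·exp(−0.02888·30) = 6.307 mg/L
Dose 6 (230 mg at t=50 h): 230·exp(−0.02888·20) = 129.083 mg/L
Dose 7 (475 mg at t=60 h): 475·exp(−0.02888·10) = 355.848 mg/L
C(70) = 17.216 + 17.678 + 34.215 + 144.891 + 6.307 + 129.083 + 355.848 = 705.238 mg/L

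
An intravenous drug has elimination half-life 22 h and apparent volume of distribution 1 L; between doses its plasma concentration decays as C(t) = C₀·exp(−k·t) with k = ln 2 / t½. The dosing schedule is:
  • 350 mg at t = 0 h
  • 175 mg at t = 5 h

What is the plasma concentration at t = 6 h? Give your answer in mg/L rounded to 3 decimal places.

459.286 mg/L

k = ln 2 / 22 = 0.03151 per h
Dose 1 (350 mg at t=0 h): 350·exp(−0.03151·6) = 289.714 mg/L
Dose 2 (175 mg at t=5 h): 175·exp(−0.03151·1) = 169.572 mg/L
C(6) = 289.714 + 169.572 = 459.286 mg/L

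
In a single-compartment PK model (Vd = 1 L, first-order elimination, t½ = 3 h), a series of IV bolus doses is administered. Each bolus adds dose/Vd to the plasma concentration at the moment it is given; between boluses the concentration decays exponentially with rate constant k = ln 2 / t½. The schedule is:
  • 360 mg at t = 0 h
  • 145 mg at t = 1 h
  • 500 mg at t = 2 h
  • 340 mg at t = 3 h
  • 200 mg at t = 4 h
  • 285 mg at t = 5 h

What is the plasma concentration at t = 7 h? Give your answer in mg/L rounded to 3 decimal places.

679.641 mg/L

k = ln 2 / 3 = 0.23105 per h
Dose 1 (360 mg at t=0 h): 360·exp(−0.23105·7) = 71.433 mg/L
Dose 2 (145 mg at t=1 h): 145·exp(−0.23105·6) = 36.250 mg/L
Dose 3 (500 mg at t=2 h): 500·exp(−0.23105·5) = 157.490 mg/L
Dose 4 (340 mg at t=3 h): 340·exp(−0.23105·4) = 134.929 mg/L
Dose 5 (200 mg at t=4 h): 200·exp(−0.23105·3) = 100.000 mg/L
Dose 6 (285 mg at t=5 h): 285·exp(−0.23105·2) = 179.539 mg/L
C(7) = 71.433 + 36.250 + 157.490 + 134.929 + 100.000 + 179.539 = 679.641 mg/L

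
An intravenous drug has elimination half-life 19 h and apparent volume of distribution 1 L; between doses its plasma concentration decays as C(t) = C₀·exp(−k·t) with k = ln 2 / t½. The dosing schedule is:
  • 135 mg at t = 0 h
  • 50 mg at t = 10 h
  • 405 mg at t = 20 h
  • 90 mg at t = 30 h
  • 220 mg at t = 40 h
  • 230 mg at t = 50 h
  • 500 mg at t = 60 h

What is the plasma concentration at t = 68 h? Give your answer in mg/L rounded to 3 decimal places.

682.050 mg/L

k = ln 2 / 19 = 0.03648 per h
Dose 1 (135 mg at t=0 h): 135·exp(−0.03648·68) = 11.297 mg/L
Dose 2 (50 mg at t=10 h): 50·exp(−0.03648·58) = 6.026 mg/L
Dose 3 (405 mg at t=20 h): 405·exp(−0.03648·48) = 70.300 mg/L
Dose 4 (90 mg at t=30 h): 90·exp(−0.03648·38) = 22.500 mg/L
Dose 5 (220 mg at t=40 h): 220·exp(−0.03648·28) = 79.214 mg/L
Dose 6 (230 mg at t=50 h): 230·exp(−0.03648·18) = 119.273 mg/L
Dose 7 (500 mg at t=60 h): 500·exp(−0.03648·8) = 373.440 mg/L
C(68) = 11.297 + 6.026 + 70.300 + 22.500 + 79.214 + 119.273 + 373.440 = 682.050 mg/L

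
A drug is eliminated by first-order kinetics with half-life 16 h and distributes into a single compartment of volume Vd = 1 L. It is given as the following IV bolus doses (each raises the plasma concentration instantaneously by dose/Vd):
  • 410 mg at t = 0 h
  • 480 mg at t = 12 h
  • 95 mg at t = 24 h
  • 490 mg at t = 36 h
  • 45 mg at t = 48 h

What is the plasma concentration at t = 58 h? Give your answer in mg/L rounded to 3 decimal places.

338.541 mg/L

k = ln 2 / 16 = 0.04332 per h
Dose 1 (410 mg at t=0 h): 410·exp(−0.04332·58) = 33.232 mg/L
Dose 2 (480 mg at t=12 h): 480·exp(−0.04332·46) = 65.430 mg/L
Dose 3 (95 mg at t=24 h): 95·exp(−0.04332·34) = 21.779 mg/L
Dose 4 (490 mg at t=36 h): 490·exp(−0.04332·22) = 188.921 mg/L
Dose 5 (45 mg at t=48 h): 45·exp(−0.04332·10) = 29.179 mg/L
C(58) = 33.232 + 65.430 + 21.779 + 188.921 + 29.179 = 338.541 mg/L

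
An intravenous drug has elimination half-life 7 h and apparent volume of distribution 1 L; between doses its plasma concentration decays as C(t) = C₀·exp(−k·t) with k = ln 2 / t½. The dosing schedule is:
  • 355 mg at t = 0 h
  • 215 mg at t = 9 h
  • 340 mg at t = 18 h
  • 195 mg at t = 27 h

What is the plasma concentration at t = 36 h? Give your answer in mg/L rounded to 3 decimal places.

162.068 mg/L

k = ln 2 / 7 = 0.09902 per h
Dose 1 (355 mg at t=0 h): 355·exp(−0.09902·36) = 10.048 mg/L
Dose 2 (215 mg at t=9 h): 215·exp(−0.09902·27) = 14.836 mg/L
Dose 3 (340 mg at t=18 h): 340·exp(−0.09902·18) = 57.201 mg/L
Dose 4 (195 mg at t=27 h): 195·exp(−0.09902·9) = 79.983 mg/L
C(36) = 10.048 + 14.836 + 57.201 + 79.983 = 162.068 mg/L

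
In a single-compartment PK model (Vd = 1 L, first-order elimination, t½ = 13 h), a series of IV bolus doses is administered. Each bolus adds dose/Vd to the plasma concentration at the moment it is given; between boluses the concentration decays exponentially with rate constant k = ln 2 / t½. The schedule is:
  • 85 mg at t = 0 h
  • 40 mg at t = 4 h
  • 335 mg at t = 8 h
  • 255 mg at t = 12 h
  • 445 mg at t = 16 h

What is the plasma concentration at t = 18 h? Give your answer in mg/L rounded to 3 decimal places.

k = ln 2 / 13 = 0.05332 per h
Dose 1 (85 mg at t=0 h): 85·exp(−0.05332·18) = 32.554 mg/L
Dose 2 (40 mg at t=4 h): 40·exp(−0.05332·14) = 18.962 mg/L
Dose 3 (335 mg at t=8 h): 335·exp(−0.05332·10) = 196.555 mg/L
Dose 4 (255 mg at t=12 h): 255·exp(−0.05332·6) = 185.184 mg/L
Dose 5 (445 mg at t=16 h): 445·exp(−0.05332·2) = 399.989 mg/L
C(18) = 32.554 + 18.962 + 196.555 + 185.184 + 399.989 = 833.243 mg/L

833.243 mg/L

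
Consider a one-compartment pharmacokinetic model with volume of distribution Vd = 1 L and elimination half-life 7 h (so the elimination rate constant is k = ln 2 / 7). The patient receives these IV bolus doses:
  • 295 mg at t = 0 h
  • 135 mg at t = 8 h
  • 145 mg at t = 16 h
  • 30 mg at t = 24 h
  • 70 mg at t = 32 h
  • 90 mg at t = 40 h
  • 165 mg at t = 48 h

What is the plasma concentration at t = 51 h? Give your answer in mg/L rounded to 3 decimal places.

173.946 mg/L

k = ln 2 / 7 = 0.09902 per h
Dose 1 (295 mg at t=0 h): 295·exp(−0.09902·51) = 1.891 mg/L
Dose 2 (135 mg at t=8 h): 135·exp(−0.09902·43) = 1.911 mg/L
Dose 3 (145 mg at t=16 h): 145·exp(−0.09902·35) = 4.531 mg/L
Dose 4 (30 mg at t=24 h): 30·exp(−0.09902·27) = 2.070 mg/L
Dose 5 (70 mg at t=32 h): 70·exp(−0.09902·19) = 10.666 mg/L
Dose 6 (90 mg at t=40 h): 90·exp(−0.09902·11) = 30.283 mg/L
Dose 7 (165 mg at t=48 h): 165·exp(−0.09902·3) = 122.595 mg/L
C(51) = 1.891 + 1.911 + 4.531 + 2.070 + 10.666 + 30.283 + 122.595 = 173.946 mg/L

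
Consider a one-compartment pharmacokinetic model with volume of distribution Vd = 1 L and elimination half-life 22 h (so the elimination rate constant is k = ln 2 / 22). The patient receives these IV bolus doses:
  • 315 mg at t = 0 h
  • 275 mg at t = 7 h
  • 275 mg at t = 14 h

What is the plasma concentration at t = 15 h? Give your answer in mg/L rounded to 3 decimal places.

676.566 mg/L

k = ln 2 / 22 = 0.03151 per h
Dose 1 (315 mg at t=0 h): 315·exp(−0.03151·15) = 196.364 mg/L
Dose 2 (275 mg at t=7 h): 275·exp(−0.03151·8) = 213.731 mg/L
Dose 3 (275 mg at t=14 h): 275·exp(−0.03151·1) = 266.471 mg/L
C(15) = 196.364 + 213.731 + 266.471 = 676.566 mg/L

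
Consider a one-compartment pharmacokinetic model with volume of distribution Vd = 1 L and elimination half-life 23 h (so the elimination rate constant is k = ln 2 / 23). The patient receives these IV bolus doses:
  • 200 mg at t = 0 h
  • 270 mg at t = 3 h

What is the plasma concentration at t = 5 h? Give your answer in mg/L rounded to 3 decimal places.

k = ln 2 / 23 = 0.03014 per h
Dose 1 (200 mg at t=0 h): 200·exp(−0.03014·5) = 172.024 mg/L
Dose 2 (270 mg at t=3 h): 270·exp(−0.03014·2) = 254.207 mg/L
C(5) = 172.024 + 254.207 = 426.231 mg/L

426.231 mg/L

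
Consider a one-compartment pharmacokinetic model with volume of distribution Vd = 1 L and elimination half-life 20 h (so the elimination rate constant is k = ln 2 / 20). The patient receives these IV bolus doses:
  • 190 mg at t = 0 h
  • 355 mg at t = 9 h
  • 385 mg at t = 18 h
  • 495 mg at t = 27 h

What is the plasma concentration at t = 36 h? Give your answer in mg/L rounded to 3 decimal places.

762.504 mg/L

k = ln 2 / 20 = 0.03466 per h
Dose 1 (190 mg at t=0 h): 190·exp(−0.03466·36) = 54.563 mg/L
Dose 2 (355 mg at t=9 h): 355·exp(−0.03466·27) = 139.264 mg/L
Dose 3 (385 mg at t=18 h): 385·exp(−0.03466·18) = 206.316 mg/L
Dose 4 (495 mg at t=27 h): 495·exp(−0.03466·9) = 362.361 mg/L
C(36) = 54.563 + 139.264 + 206.316 + 362.361 = 762.504 mg/L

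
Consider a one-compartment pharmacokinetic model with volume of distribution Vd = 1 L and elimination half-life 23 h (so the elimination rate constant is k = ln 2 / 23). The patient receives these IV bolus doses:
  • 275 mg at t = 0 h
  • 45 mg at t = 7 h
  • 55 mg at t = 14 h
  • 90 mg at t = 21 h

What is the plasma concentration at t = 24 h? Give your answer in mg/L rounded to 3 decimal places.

k = ln 2 / 23 = 0.03014 per h
Dose 1 (275 mg at t=0 h): 275·exp(−0.03014·24) = 133.418 mg/L
Dose 2 (45 mg at t=7 h): 45·exp(−0.03014·17) = 26.960 mg/L
Dose 3 (55 mg at t=14 h): 55·exp(−0.03014·10) = 40.689 mg/L
Dose 4 (90 mg at t=21 h): 90·exp(−0.03014·3) = 82.220 mg/L
C(24) = 133.418 + 26.960 + 40.689 + 82.220 = 283.287 mg/L

283.287 mg/L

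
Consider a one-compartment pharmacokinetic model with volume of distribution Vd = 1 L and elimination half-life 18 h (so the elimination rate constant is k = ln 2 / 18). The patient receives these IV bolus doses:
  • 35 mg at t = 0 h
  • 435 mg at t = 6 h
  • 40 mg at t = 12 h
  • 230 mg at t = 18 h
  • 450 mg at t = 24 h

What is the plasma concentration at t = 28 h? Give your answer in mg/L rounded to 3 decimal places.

762.209 mg/L

k = ln 2 / 18 = 0.03851 per h
Dose 1 (35 mg at t=0 h): 35·exp(−0.03851·28) = 11.907 mg/L
Dose 2 (435 mg at t=6 h): 435·exp(−0.03851·22) = 186.451 mg/L
Dose 3 (40 mg at t=12 h): 40·exp(−0.03851·16) = 21.601 mg/L
Dose 4 (230 mg at t=18 h): 230·exp(−0.03851·10) = 156.491 mg/L
Dose 5 (450 mg at t=24 h): 450·exp(−0.03851·4) = 385.760 mg/L
C(28) = 11.907 + 186.451 + 21.601 + 156.491 + 385.760 = 762.209 mg/L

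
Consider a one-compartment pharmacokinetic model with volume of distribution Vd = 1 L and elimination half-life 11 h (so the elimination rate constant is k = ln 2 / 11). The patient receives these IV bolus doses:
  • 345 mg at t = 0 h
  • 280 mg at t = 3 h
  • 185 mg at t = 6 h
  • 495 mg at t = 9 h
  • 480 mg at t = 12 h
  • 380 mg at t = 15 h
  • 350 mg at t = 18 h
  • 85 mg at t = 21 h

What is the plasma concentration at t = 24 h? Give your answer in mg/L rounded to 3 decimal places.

1153.489 mg/L

k = ln 2 / 11 = 0.06301 per h
Dose 1 (345 mg at t=0 h): 345·exp(−0.06301·24) = 76.037 mg/L
Dose 2 (280 mg at t=3 h): 280·exp(−0.06301·21) = 74.553 mg/L
Dose 3 (185 mg at t=6 h): 185·exp(−0.06301·18) = 59.508 mg/L
Dose 4 (495 mg at t=9 h): 495·exp(−0.06301·15) = 192.358 mg/L
Dose 5 (480 mg at t=12 h): 480·exp(−0.06301·12) = 225.343 mg/L
Dose 6 (380 mg at t=15 h): 380·exp(−0.06301·9) = 215.519 mg/L
Dose 7 (350 mg at t=18 h): 350·exp(−0.06301·6) = 239.811 mg/L
Dose 8 (85 mg at t=21 h): 85·exp(−0.06301·3) = 70.359 mg/L
C(24) = 76.037 + 74.553 + 59.508 + 192.358 + 225.343 + 215.519 + 239.811 + 70.359 = 1153.489 mg/L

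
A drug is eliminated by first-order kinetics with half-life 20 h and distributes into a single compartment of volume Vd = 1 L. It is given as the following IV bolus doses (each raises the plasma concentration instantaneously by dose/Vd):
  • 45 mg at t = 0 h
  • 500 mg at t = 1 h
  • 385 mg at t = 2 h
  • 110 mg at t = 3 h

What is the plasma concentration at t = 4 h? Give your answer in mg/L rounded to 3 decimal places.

955.271 mg/L

k = ln 2 / 20 = 0.03466 per h
Dose 1 (45 mg at t=0 h): 45·exp(−0.03466·4) = 39.175 mg/L
Dose 2 (500 mg at t=1 h): 500·exp(−0.03466·3) = 450.625 mg/L
Dose 3 (385 mg at t=2 h): 385·exp(−0.03466·2) = 359.218 mg/L
Dose 4 (110 mg at t=3 h): 110·exp(−0.03466·1) = 106.253 mg/L
C(4) = 39.175 + 450.625 + 359.218 + 106.253 = 955.271 mg/L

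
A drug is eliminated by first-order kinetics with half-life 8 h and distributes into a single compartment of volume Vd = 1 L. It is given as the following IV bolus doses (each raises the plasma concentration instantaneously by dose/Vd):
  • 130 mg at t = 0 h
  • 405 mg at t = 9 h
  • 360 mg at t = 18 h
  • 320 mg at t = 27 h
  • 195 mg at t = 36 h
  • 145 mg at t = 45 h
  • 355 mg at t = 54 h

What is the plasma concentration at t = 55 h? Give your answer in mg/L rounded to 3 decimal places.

k = ln 2 / 8 = 0.08664 per h
Dose 1 (130 mg at t=0 h): 130·exp(−0.08664·55) = 1.108 mg/L
Dose 2 (405 mg at t=9 h): 405·exp(−0.08664·46) = 7.525 mg/L
Dose 3 (360 mg at t=18 h): 360·exp(−0.08664·37) = 14.589 mg/L
Dose 4 (320 mg at t=27 h): 320·exp(−0.08664·28) = 28.284 mg/L
Dose 5 (195 mg at t=36 h): 195·exp(−0.08664·19) = 37.591 mg/L
Dose 6 (145 mg at t=45 h): 145·exp(−0.08664·10) = 60.965 mg/L
Dose 7 (355 mg at t=54 h): 355·exp(−0.08664·1) = 325.536 mg/L
C(55) = 1.108 + 7.525 + 14.589 + 28.284 + 37.591 + 60.965 + 325.536 = 475.600 mg/L

475.600 mg/L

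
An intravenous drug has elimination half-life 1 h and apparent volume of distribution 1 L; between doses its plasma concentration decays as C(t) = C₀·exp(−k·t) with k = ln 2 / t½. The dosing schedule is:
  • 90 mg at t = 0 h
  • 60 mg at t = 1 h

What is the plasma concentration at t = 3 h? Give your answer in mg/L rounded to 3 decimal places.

k = ln 2 / 1 = 0.69315 per h
Dose 1 (90 mg at t=0 h): 90·exp(−0.69315·3) = 11.250 mg/L
Dose 2 (60 mg at t=1 h): 60·exp(−0.69315·2) = 15.000 mg/L
C(3) = 11.250 + 15.000 = 26.250 mg/L

26.250 mg/L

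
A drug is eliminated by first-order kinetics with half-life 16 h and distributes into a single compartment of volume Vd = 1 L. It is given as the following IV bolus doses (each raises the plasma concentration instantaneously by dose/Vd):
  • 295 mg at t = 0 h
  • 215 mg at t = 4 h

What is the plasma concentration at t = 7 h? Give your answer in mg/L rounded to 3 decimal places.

k = ln 2 / 16 = 0.04332 per h
Dose 1 (295 mg at t=0 h): 295·exp(−0.04332·7) = 217.832 mg/L
Dose 2 (215 mg at t=4 h): 215·exp(−0.04332·3) = 188.797 mg/L
C(7) = 217.832 + 188.797 = 406.629 mg/L

406.629 mg/L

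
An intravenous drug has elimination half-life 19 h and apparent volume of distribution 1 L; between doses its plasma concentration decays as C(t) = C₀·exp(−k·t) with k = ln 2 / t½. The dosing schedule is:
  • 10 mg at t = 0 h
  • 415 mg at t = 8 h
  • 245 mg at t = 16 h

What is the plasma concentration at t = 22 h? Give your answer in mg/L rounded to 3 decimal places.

k = ln 2 / 19 = 0.03648 per h
Dose 1 (10 mg at t=0 h): 10·exp(−0.03648·22) = 4.482 mg/L
Dose 2 (415 mg at t=8 h): 415·exp(−0.03648·14) = 249.021 mg/L
Dose 3 (245 mg at t=16 h): 245·exp(−0.03648·6) = 196.836 mg/L
C(22) = 4.482 + 249.021 + 196.836 = 450.339 mg/L

450.339 mg/L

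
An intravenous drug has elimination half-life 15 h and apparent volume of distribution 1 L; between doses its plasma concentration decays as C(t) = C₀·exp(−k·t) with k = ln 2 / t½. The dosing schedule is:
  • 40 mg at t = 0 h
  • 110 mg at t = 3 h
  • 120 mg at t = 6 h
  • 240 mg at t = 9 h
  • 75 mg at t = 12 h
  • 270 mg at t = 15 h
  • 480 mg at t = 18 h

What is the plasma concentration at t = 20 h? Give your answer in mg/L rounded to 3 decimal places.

k = ln 2 / 15 = 0.04621 per h
Dose 1 (40 mg at t=0 h): 40·exp(−0.04621·20) = 15.874 mg/L
Dose 2 (110 mg at t=3 h): 110·exp(−0.04621·17) = 50.145 mg/L
Dose 3 (120 mg at t=6 h): 120·exp(−0.04621·14) = 62.838 mg/L
Dose 4 (240 mg at t=9 h): 240·exp(−0.04621·11) = 144.363 mg/L
Dose 5 (75 mg at t=12 h): 75·exp(−0.04621·8) = 51.822 mg/L
Dose 6 (270 mg at t=15 h): 270·exp(−0.04621·5) = 214.299 mg/L
Dose 7 (480 mg at t=18 h): 480·exp(−0.04621·2) = 437.627 mg/L
C(20) = 15.874 + 50.145 + 62.838 + 144.363 + 51.822 + 214.299 + 437.627 = 976.967 mg/L

976.967 mg/L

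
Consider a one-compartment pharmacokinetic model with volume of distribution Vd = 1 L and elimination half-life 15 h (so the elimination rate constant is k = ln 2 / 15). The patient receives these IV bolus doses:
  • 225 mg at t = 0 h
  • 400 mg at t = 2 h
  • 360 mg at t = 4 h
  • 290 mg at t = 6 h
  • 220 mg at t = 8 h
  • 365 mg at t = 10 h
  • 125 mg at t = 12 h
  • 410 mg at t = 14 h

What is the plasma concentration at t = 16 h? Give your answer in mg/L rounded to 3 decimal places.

k = ln 2 / 15 = 0.04621 per h
Dose 1 (225 mg at t=0 h): 225·exp(−0.04621·16) = 107.420 mg/L
Dose 2 (400 mg at t=2 h): 400·exp(−0.04621·14) = 209.459 mg/L
Dose 3 (360 mg at t=4 h): 360·exp(−0.04621·12) = 206.766 mg/L
Dose 4 (290 mg at t=6 h): 290·exp(−0.04621·10) = 182.689 mg/L
Dose 5 (220 mg at t=8 h): 220·exp(−0.04621·8) = 152.010 mg/L
Dose 6 (365 mg at t=10 h): 365·exp(−0.04621·6) = 276.618 mg/L
Dose 7 (125 mg at t=12 h): 125·exp(−0.04621·4) = 103.905 mg/L
Dose 8 (410 mg at t=14 h): 410·exp(−0.04621·2) = 373.806 mg/L
C(16) = 107.420 + 209.459 + 206.766 + 182.689 + 152.010 + 276.618 + 103.905 + 373.806 = 1612.672 mg/L

1612.672 mg/L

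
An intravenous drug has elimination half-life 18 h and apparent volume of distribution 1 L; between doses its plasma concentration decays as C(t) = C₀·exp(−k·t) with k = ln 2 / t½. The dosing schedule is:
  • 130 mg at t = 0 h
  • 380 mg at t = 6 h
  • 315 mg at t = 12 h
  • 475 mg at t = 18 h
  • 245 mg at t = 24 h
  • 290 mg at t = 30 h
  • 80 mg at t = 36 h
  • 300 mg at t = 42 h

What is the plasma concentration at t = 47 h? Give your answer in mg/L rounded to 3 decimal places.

k = ln 2 / 18 = 0.03851 per h
Dose 1 (130 mg at t=0 h): 130·exp(−0.03851·47) = 21.277 mg/L
Dose 2 (380 mg at t=6 h): 380·exp(−0.03851·41) = 78.362 mg/L
Dose 3 (315 mg at t=12 h): 315·exp(−0.03851·35) = 81.842 mg/L
Dose 4 (475 mg at t=18 h): 475·exp(−0.03851·29) = 155.489 mg/L
Dose 5 (245 mg at t=24 h): 245·exp(−0.03851·23) = 101.045 mg/L
Dose 6 (290 mg at t=30 h): 290·exp(−0.03851·17) = 150.693 mg/L
Dose 7 (80 mg at t=36 h): 80·exp(−0.03851·11) = 52.375 mg/L
Dose 8 (300 mg at t=42 h): 300·exp(−0.03851·5) = 247.458 mg/L
C(47) = 21.277 + 78.362 + 81.842 + 155.489 + 101.045 + 150.693 + 52.375 + 247.458 = 888.542 mg/L

888.542 mg/L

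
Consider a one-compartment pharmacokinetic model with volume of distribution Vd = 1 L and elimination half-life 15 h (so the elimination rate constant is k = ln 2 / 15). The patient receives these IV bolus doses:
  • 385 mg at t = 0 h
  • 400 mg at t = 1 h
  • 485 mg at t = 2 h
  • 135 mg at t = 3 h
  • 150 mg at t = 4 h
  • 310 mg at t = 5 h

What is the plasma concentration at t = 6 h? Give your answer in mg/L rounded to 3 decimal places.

1562.690 mg/L

k = ln 2 / 15 = 0.04621 per h
Dose 1 (385 mg at t=0 h): 385·exp(−0.04621·6) = 291.775 mg/L
Dose 2 (400 mg at t=1 h): 400·exp(−0.04621·5) = 317.480 mg/L
Dose 3 (485 mg at t=2 h): 485·exp(−0.04621·4) = 403.150 mg/L
Dose 4 (135 mg at t=3 h): 135·exp(−0.04621·3) = 117.524 mg/L
Dose 5 (150 mg at t=4 h): 150·exp(−0.04621·2) = 136.758 mg/L
Dose 6 (310 mg at t=5 h): 310·exp(−0.04621·1) = 296.001 mg/L
C(6) = 291.775 + 317.480 + 403.150 + 117.524 + 136.758 + 296.001 = 1562.690 mg/L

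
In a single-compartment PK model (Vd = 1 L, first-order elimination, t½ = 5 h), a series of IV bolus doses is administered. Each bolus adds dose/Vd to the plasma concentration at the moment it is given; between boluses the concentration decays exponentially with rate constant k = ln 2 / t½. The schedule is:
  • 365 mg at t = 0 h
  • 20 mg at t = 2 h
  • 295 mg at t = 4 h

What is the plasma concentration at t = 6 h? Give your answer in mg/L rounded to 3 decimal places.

393.931 mg/L

k = ln 2 / 5 = 0.13863 per h
Dose 1 (365 mg at t=0 h): 365·exp(−0.13863·6) = 158.875 mg/L
Dose 2 (20 mg at t=2 h): 20·exp(−0.13863·4) = 11.487 mg/L
Dose 3 (295 mg at t=4 h): 295·exp(−0.13863·2) = 223.568 mg/L
C(6) = 158.875 + 11.487 + 223.568 = 393.931 mg/L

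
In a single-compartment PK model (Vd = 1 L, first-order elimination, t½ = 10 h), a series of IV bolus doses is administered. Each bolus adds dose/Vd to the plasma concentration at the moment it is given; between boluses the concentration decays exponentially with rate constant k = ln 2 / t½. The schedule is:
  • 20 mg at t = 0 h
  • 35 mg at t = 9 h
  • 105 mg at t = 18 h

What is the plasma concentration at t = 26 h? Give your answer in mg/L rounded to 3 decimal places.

74.378 mg/L

k = ln 2 / 10 = 0.06931 per h
Dose 1 (20 mg at t=0 h): 20·exp(−0.06931·26) = 3.299 mg/L
Dose 2 (35 mg at t=9 h): 35·exp(−0.06931·17) = 10.773 mg/L
Dose 3 (105 mg at t=18 h): 105·exp(−0.06931·8) = 60.307 mg/L
C(26) = 3.299 + 10.773 + 60.307 = 74.378 mg/L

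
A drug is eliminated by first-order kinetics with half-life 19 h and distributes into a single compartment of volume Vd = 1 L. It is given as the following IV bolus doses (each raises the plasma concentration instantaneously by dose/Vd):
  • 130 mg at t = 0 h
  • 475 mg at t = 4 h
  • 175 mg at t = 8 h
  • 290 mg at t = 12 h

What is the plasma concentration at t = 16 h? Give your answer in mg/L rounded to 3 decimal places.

k = ln 2 / 19 = 0.03648 per h
Dose 1 (130 mg at t=0 h): 130·exp(−0.03648·16) = 72.518 mg/L
Dose 2 (475 mg at t=4 h): 475·exp(−0.03648·12) = 306.598 mg/L
Dose 3 (175 mg at t=8 h): 175·exp(−0.03648·8) = 130.704 mg/L
Dose 4 (290 mg at t=12 h): 290·exp(−0.03648·4) = 250.624 mg/L
C(16) = 72.518 + 306.598 + 130.704 + 250.624 = 760.444 mg/L

760.444 mg/L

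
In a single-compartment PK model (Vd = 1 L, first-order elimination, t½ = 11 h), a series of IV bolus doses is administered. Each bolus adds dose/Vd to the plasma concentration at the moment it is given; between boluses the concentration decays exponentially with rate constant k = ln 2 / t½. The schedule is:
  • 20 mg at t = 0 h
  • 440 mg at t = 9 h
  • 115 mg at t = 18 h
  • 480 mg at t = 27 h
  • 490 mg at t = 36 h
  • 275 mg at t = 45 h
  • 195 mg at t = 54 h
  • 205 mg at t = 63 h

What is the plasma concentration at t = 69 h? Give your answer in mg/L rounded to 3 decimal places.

387.044 mg/L

k = ln 2 / 11 = 0.06301 per h
Dose 1 (20 mg at t=0 h): 20·exp(−0.06301·69) = 0.259 mg/L
Dose 2 (440 mg at t=9 h): 440·exp(−0.06301·60) = 10.034 mg/L
Dose 3 (115 mg at t=18 h): 115·exp(−0.06301·51) = 4.624 mg/L
Dose 4 (480 mg at t=27 h): 480·exp(−0.06301·42) = 34.029 mg/L
Dose 5 (490 mg at t=36 h): 490·exp(−0.06301·33) = 61.250 mg/L
Dose 6 (275 mg at t=45 h): 275·exp(−0.06301·24) = 60.609 mg/L
Dose 7 (195 mg at t=54 h): 195·exp(−0.06301·15) = 75.777 mg/L
Dose 8 (205 mg at t=63 h): 205·exp(−0.06301·6) = 140.461 mg/L
C(69) = 0.259 + 10.034 + 4.624 + 34.029 + 61.250 + 60.609 + 75.777 + 140.461 = 387.044 mg/L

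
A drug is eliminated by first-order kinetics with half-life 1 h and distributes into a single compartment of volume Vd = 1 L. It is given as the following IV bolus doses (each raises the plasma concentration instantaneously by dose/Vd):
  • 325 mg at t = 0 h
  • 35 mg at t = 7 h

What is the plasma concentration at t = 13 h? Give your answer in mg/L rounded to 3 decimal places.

0.587 mg/L

k = ln 2 / 1 = 0.69315 per h
Dose 1 (325 mg at t=0 h): 325·exp(−0.69315·13) = 0.040 mg/L
Dose 2 (35 mg at t=7 h): 35·exp(−0.69315·6) = 0.547 mg/L
C(13) = 0.040 + 0.547 = 0.587 mg/L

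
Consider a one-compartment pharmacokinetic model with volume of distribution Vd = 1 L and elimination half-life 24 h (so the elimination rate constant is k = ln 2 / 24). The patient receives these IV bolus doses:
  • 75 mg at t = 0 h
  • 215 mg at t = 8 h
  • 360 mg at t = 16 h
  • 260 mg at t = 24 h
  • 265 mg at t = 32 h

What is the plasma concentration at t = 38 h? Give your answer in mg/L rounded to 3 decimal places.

k = ln 2 / 24 = 0.02888 per h
Dose 1 (75 mg at t=0 h): 75·exp(−0.02888·38) = 25.028 mg/L
Dose 2 (215 mg at t=8 h): 215·exp(−0.02888·30) = 90.396 mg/L
Dose 3 (360 mg at t=16 h): 360·exp(−0.02888·22) = 190.703 mg/L
Dose 4 (260 mg at t=24 h): 260·exp(−0.02888·14) = 173.529 mg/L
Dose 5 (265 mg at t=32 h): 265·exp(−0.02888·6) = 222.838 mg/L
C(38) = 25.028 + 90.396 + 190.703 + 173.529 + 222.838 = 702.495 mg/L

702.495 mg/L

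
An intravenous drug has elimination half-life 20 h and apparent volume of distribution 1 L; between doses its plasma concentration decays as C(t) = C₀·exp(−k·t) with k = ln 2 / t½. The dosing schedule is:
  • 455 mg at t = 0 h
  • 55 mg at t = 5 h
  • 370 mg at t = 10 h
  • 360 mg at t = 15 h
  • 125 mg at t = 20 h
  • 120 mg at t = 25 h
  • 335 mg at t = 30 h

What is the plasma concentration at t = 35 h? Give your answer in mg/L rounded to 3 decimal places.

931.162 mg/L

k = ln 2 / 20 = 0.03466 per h
Dose 1 (455 mg at t=0 h): 455·exp(−0.03466·35) = 135.272 mg/L
Dose 2 (55 mg at t=5 h): 55·exp(−0.03466·30) = 19.445 mg/L
Dose 3 (370 mg at t=10 h): 370·exp(−0.03466·25) = 155.566 mg/L
Dose 4 (360 mg at t=15 h): 360·exp(−0.03466·20) = 180.000 mg/L
Dose 5 (125 mg at t=20 h): 125·exp(−0.03466·15) = 74.325 mg/L
Dose 6 (120 mg at t=25 h): 120·exp(−0.03466·10) = 84.853 mg/L
Dose 7 (335 mg at t=30 h): 335·exp(−0.03466·5) = 281.700 mg/L
C(35) = 135.272 + 19.445 + 155.566 + 180.000 + 74.325 + 84.853 + 281.700 = 931.162 mg/L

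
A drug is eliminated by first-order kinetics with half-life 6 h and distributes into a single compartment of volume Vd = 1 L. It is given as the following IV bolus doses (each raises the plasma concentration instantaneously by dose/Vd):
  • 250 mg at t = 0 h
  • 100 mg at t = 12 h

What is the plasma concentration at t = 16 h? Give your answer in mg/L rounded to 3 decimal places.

102.369 mg/L

k = ln 2 / 6 = 0.11552 per h
Dose 1 (250 mg at t=0 h): 250·exp(−0.11552·16) = 39.373 mg/L
Dose 2 (100 mg at t=12 h): 100·exp(−0.11552·4) = 62.996 mg/L
C(16) = 39.373 + 62.996 = 102.369 mg/L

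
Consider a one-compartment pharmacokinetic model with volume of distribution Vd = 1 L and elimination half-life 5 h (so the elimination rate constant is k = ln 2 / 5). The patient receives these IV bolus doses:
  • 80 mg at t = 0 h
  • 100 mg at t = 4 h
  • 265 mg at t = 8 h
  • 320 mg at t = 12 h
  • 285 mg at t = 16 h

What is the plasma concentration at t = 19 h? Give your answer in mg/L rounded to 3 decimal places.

k = ln 2 / 5 = 0.13863 per h
Dose 1 (80 mg at t=0 h): 80·exp(−0.13863·19) = 5.743 mg/L
Dose 2 (100 mg at t=4 h): 100·exp(−0.13863·15) = 12.500 mg/L
Dose 3 (265 mg at t=8 h): 265·exp(−0.13863·11) = 57.674 mg/L
Dose 4 (320 mg at t=12 h): 320·exp(−0.13863·7) = 121.257 mg/L
Dose 5 (285 mg at t=16 h): 285·exp(−0.13863·3) = 188.030 mg/L
C(19) = 5.743 + 12.500 + 57.674 + 121.257 + 188.030 = 385.205 mg/L

385.205 mg/L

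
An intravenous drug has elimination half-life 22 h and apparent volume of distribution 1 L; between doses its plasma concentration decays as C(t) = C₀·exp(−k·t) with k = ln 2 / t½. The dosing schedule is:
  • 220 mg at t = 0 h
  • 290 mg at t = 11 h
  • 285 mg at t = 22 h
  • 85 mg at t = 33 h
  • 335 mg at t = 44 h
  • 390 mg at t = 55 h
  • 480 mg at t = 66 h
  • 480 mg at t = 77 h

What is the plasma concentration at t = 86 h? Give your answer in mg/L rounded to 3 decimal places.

k = ln 2 / 22 = 0.03151 per h
Dose 1 (220 mg at t=0 h): 220·exp(−0.03151·86) = 14.644 mg/L
Dose 2 (290 mg at t=11 h): 290·exp(−0.03151·75) = 27.300 mg/L
Dose 3 (285 mg at t=22 h): 285·exp(−0.03151·64) = 37.942 mg/L
Dose 4 (85 mg at t=33 h): 85·exp(−0.03151·53) = 16.003 mg/L
Dose 5 (335 mg at t=44 h): 335·exp(−0.03151·42) = 89.197 mg/L
Dose 6 (390 mg at t=55 h): 390·exp(−0.03151·31) = 146.854 mg/L
Dose 7 (480 mg at t=66 h): 480·exp(−0.03151·20) = 255.610 mg/L
Dose 8 (480 mg at t=77 h): 480·exp(−0.03151·9) = 361.487 mg/L
C(86) = 14.644 + 27.300 + 37.942 + 16.003 + 89.197 + 146.854 + 255.610 + 361.487 = 949.038 mg/L

949.038 mg/L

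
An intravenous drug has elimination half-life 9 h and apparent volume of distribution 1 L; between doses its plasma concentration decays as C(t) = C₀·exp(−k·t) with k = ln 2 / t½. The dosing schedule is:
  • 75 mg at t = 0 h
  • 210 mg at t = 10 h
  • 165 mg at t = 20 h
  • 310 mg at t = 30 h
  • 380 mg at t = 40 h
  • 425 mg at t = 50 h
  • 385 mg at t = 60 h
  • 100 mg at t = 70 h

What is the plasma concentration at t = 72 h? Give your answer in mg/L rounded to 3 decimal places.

366.188 mg/L

k = ln 2 / 9 = 0.07702 per h
Dose 1 (75 mg at t=0 h): 75·exp(−0.07702·72) = 0.293 mg/L
Dose 2 (210 mg at t=10 h): 210·exp(−0.07702·62) = 1.772 mg/L
Dose 3 (165 mg at t=20 h): 165·exp(−0.07702·52) = 3.007 mg/L
Dose 4 (310 mg at t=30 h): 310·exp(−0.07702·42) = 12.205 mg/L
Dose 5 (380 mg at t=40 h): 380·exp(−0.07702·32) = 32.319 mg/L
Dose 6 (425 mg at t=50 h): 425·exp(−0.07702·22) = 78.080 mg/L
Dose 7 (385 mg at t=60 h): 385·exp(−0.07702·12) = 152.787 mg/L
Dose 8 (100 mg at t=70 h): 100·exp(−0.07702·2) = 85.724 mg/L
C(72) = 0.293 + 1.772 + 3.007 + 12.205 + 32.319 + 78.080 + 152.787 + 85.724 = 366.188 mg/L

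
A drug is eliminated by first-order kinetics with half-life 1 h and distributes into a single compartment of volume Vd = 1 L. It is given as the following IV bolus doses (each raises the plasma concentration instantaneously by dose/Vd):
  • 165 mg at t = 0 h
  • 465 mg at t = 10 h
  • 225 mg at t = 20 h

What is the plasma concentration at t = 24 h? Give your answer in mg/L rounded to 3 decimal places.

k = ln 2 / 1 = 0.69315 per h
Dose 1 (165 mg at t=0 h): 165·exp(−0.69315·24) = 0.000 mg/L
Dose 2 (465 mg at t=10 h): 465·exp(−0.69315·14) = 0.028 mg/L
Dose 3 (225 mg at t=20 h): 225·exp(−0.69315·4) = 14.062 mg/L
C(24) = 0.000 + 0.028 + 14.062 = 14.091 mg/L

14.091 mg/L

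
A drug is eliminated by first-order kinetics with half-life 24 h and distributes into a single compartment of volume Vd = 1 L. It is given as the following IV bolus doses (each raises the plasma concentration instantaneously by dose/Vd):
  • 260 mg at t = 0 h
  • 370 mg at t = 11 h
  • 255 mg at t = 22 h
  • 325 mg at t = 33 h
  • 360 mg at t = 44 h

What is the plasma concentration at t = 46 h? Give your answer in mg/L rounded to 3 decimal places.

894.075 mg/L

k = ln 2 / 24 = 0.02888 per h
Dose 1 (260 mg at t=0 h): 260·exp(−0.02888·46) = 68.865 mg/L
Dose 2 (370 mg at t=11 h): 370·exp(−0.02888·35) = 134.648 mg/L
Dose 3 (255 mg at t=22 h): 255·exp(−0.02888·24) = 127.500 mg/L
Dose 4 (325 mg at t=33 h): 325·exp(−0.02888·13) = 223.267 mg/L
Dose 5 (360 mg at t=44 h): 360·exp(−0.02888·2) = 339.795 mg/L
C(46) = 68.865 + 134.648 + 127.500 + 223.267 + 339.795 = 894.075 mg/L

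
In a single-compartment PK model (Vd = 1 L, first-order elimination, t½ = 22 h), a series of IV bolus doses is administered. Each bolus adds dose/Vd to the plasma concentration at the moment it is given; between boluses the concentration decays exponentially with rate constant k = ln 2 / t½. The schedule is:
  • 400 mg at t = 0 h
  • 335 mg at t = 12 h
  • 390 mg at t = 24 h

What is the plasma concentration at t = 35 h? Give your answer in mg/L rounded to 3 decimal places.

k = ln 2 / 22 = 0.03151 per h
Dose 1 (400 mg at t=0 h): 400·exp(−0.03151·35) = 132.785 mg/L
Dose 2 (335 mg at t=12 h): 335·exp(−0.03151·23) = 162.305 mg/L
Dose 3 (390 mg at t=24 h): 390·exp(−0.03151·11) = 275.772 mg/L
C(35) = 132.785 + 162.305 + 275.772 = 570.861 mg/L

570.861 mg/L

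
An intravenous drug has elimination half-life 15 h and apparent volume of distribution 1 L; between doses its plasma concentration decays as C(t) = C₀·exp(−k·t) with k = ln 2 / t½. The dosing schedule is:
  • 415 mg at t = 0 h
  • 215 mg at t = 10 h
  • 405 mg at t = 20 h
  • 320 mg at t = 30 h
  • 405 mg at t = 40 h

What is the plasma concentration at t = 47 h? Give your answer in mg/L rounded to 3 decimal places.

k = ln 2 / 15 = 0.04621 per h
Dose 1 (415 mg at t=0 h): 415·exp(−0.04621·47) = 47.296 mg/L
Dose 2 (215 mg at t=10 h): 215·exp(−0.04621·37) = 38.895 mg/L
Dose 3 (405 mg at t=20 h): 405·exp(−0.04621·27) = 116.306 mg/L
Dose 4 (320 mg at t=30 h): 320·exp(−0.04621·17) = 145.876 mg/L
Dose 5 (405 mg at t=40 h): 405·exp(−0.04621·7) = 293.072 mg/L
C(47) = 47.296 + 38.895 + 116.306 + 145.876 + 293.072 = 641.444 mg/L

641.444 mg/L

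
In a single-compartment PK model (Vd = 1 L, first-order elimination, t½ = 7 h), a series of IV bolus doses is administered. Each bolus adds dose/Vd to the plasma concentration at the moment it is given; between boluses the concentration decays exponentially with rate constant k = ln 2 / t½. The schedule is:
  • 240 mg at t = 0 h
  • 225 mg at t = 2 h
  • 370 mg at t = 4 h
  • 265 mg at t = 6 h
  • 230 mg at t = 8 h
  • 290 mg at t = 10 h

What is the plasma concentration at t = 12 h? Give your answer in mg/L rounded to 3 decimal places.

k = ln 2 / 7 = 0.09902 per h
Dose 1 (240 mg at t=0 h): 240·exp(−0.09902·12) = 73.141 mg/L
Dose 2 (225 mg at t=2 h): 225·exp(−0.09902·10) = 83.587 mg/L
Dose 3 (370 mg at t=4 h): 370·exp(−0.09902·8) = 167.559 mg/L
Dose 4 (265 mg at t=6 h): 265·exp(−0.09902·6) = 146.292 mg/L
Dose 5 (230 mg at t=8 h): 230·exp(−0.09902·4) = 154.779 mg/L
Dose 6 (290 mg at t=10 h): 290·exp(−0.09902·2) = 237.897 mg/L
C(12) = 73.141 + 83.587 + 167.559 + 146.292 + 154.779 + 237.897 = 863.255 mg/L

863.255 mg/L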